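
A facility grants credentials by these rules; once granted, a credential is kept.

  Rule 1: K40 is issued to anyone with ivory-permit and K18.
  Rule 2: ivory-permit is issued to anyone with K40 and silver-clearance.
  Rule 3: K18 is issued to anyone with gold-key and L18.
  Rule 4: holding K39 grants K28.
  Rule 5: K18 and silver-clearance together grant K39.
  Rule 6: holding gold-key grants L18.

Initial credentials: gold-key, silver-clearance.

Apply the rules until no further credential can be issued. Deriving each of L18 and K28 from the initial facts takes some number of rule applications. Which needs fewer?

L18: Holding gold-key grants L18 (Rule 6). [1 rule application]
K28: Holding gold-key grants L18 (Rule 6). Holding gold-key and L18 grants K18 (Rule 3). Holding K18 and silver-clearance grants K39 (Rule 5). Holding K39 grants K28 (Rule 4). [4 rule applications]
L18 needs fewer.

L18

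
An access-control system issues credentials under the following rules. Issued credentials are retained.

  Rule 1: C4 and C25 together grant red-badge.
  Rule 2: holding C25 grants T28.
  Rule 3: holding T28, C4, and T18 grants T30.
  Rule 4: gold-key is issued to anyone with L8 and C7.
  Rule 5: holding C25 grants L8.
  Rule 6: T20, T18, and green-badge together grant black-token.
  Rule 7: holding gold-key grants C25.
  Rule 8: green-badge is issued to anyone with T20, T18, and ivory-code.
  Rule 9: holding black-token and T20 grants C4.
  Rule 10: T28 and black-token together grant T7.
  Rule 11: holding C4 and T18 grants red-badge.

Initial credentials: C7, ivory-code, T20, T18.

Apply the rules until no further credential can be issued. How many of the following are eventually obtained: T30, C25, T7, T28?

T30 would need T28, C4, and T18 (Rule 3), but T28 is never granted.
C25 would need gold-key (Rule 7), but gold-key is never granted.
T7 would need T28 and black-token (Rule 10), but T28 is never granted.
T28 would need C25 (Rule 2), but C25 is never granted.
None of the 4 are reached.

0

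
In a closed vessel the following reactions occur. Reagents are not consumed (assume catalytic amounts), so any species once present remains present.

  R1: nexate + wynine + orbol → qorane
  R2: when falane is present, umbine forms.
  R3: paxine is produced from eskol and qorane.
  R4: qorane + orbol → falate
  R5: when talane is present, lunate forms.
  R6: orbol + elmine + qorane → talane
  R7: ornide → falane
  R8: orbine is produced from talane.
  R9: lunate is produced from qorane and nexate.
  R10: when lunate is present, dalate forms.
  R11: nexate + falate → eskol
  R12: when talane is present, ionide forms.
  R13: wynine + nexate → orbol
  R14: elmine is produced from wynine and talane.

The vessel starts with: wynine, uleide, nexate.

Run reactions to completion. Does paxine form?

wynine and nexate present → orbol forms (R13).
nexate, wynine, and orbol present → qorane forms (R1).
qorane and orbol present → falate forms (R4).
nexate and falate present → eskol forms (R11).
eskol and qorane present → paxine forms (R3).

Yes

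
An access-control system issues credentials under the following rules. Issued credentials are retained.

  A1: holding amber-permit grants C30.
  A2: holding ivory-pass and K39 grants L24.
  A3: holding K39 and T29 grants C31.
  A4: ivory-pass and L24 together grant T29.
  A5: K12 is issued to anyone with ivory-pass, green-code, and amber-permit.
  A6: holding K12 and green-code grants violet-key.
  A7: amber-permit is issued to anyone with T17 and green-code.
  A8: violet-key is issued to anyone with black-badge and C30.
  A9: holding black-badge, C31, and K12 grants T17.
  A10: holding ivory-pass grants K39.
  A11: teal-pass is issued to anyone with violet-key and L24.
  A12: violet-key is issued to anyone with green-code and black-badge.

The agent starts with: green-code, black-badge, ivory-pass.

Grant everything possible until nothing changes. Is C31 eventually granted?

Yes

Holding ivory-pass grants K39 (A10).
Holding ivory-pass and K39 grants L24 (A2).
Holding ivory-pass and L24 grants T29 (A4).
Holding K39 and T29 grants C31 (A3).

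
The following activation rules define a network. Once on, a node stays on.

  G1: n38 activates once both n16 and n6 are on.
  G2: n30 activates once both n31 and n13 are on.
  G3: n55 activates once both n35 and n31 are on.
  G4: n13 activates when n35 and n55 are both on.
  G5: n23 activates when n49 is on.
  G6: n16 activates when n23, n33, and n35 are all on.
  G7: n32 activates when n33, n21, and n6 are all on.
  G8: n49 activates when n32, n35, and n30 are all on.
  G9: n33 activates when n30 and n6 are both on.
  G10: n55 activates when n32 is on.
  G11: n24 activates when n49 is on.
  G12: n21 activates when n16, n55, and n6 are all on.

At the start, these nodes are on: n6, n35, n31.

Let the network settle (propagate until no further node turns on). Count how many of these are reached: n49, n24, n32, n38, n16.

0

n49 would need n32, n35, and n30 (G8), but n32 never turns on.
n24 would need n49 (G11), but n49 never turns on.
n32 would need n33, n21, and n6 (G7), but n21 never turns on.
n38 would need n16 and n6 (G1), but n16 never turns on.
n16 would need n23, n33, and n35 (G6), but n23 never turns on.
None of the 5 are reached.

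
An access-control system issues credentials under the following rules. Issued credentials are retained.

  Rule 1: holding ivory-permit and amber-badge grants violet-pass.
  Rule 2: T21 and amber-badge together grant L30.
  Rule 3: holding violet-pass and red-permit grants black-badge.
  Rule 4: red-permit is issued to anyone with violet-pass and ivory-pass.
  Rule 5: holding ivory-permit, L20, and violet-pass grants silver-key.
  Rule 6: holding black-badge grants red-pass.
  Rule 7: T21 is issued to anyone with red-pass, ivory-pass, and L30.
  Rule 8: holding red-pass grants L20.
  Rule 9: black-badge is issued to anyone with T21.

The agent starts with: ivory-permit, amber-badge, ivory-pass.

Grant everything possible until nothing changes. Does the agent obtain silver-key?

Holding ivory-permit and amber-badge grants violet-pass (Rule 1).
Holding violet-pass and ivory-pass grants red-permit (Rule 4).
Holding violet-pass and red-permit grants black-badge (Rule 3).
Holding black-badge grants red-pass (Rule 6).
Holding red-pass grants L20 (Rule 8).
Holding ivory-permit, L20, and violet-pass grants silver-key (Rule 5).

Yes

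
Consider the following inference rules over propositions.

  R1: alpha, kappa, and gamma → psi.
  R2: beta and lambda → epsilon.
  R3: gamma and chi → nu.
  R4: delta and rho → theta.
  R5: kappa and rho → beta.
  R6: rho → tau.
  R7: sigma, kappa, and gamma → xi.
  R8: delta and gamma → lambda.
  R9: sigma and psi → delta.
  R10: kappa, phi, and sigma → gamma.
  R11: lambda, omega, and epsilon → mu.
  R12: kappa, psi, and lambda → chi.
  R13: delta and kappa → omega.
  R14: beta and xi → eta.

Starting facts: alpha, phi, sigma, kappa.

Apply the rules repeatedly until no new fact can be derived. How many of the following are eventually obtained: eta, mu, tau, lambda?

From kappa, phi, and sigma, R10 gives gamma.
alpha, kappa, and gamma hold, so psi follows (R1).
From sigma and psi, R9 gives delta.
From delta and gamma, R8 gives lambda.
eta would need beta and xi (R14), but beta is never established.
mu would need lambda, omega, and epsilon (R11), but epsilon is never established.
tau would need rho (R6), but rho is never established.
lambda: reached.
Reached: lambda — 1 of the 4.

1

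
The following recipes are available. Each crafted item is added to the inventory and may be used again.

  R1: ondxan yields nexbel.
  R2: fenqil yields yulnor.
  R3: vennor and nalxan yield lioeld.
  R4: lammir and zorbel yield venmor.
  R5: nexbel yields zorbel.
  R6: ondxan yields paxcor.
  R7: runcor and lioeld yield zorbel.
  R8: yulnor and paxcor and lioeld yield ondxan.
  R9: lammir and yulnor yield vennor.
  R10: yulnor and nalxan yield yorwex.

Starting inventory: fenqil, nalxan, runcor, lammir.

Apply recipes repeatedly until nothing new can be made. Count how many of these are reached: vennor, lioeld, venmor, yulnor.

4

fenqil → yulnor (R2).
Using R9, lammir and yulnor make vennor.
Using R3, vennor and nalxan make lioeld.
runcor and lioeld → zorbel (R7).
lammir and zorbel → venmor (R4).
vennor: reached.
lioeld: reached.
venmor: reached.
yulnor: reached.
All 4 are reached.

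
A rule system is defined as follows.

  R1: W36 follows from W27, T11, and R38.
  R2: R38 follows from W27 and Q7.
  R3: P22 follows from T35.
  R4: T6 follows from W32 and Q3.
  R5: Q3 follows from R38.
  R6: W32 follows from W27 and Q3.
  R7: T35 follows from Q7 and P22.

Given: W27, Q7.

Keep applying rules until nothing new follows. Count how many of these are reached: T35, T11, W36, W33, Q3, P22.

W27 and Q7 hold, so R38 follows (R2).
From R38, R5 gives Q3.
T35 would need Q7 and P22 (R7), but P22 is never established.
No rule produces T11, and it is not given.
W36 would need W27, T11, and R38 (R1), but T11 is never established.
No rule produces W33, and it is not given.
Q3: reached.
P22 would need T35 (R3), but T35 is never established.
Reached: Q3 — 1 of the 6.

1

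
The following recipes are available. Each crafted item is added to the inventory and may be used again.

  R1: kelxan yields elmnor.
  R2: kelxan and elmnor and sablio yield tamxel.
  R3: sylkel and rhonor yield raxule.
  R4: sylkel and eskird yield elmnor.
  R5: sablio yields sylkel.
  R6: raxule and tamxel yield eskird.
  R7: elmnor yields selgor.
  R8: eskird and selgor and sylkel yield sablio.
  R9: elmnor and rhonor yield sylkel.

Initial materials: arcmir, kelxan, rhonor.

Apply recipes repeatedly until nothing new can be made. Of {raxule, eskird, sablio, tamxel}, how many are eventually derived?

Using R1, kelxan makes elmnor.
elmnor and rhonor → sylkel (R9).
Using R3, sylkel and rhonor make raxule.
raxule: reached.
eskird would need raxule and tamxel (R6), but tamxel is never obtained.
sablio would need eskird, selgor, and sylkel (R8), but eskird is never obtained.
tamxel would need kelxan, elmnor, and sablio (R2), but sablio is never obtained.
Reached: raxule — 1 of the 4.

1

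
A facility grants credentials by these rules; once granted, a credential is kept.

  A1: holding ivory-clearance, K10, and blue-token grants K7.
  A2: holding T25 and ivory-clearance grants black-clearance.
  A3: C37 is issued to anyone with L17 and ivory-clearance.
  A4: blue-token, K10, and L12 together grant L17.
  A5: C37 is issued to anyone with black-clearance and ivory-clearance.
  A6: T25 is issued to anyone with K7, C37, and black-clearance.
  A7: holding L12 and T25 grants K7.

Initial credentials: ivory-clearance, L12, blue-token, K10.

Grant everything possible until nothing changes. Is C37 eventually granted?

Holding blue-token, K10, and L12 grants L17 (A4).
Holding L17 and ivory-clearance grants C37 (A3).

Yes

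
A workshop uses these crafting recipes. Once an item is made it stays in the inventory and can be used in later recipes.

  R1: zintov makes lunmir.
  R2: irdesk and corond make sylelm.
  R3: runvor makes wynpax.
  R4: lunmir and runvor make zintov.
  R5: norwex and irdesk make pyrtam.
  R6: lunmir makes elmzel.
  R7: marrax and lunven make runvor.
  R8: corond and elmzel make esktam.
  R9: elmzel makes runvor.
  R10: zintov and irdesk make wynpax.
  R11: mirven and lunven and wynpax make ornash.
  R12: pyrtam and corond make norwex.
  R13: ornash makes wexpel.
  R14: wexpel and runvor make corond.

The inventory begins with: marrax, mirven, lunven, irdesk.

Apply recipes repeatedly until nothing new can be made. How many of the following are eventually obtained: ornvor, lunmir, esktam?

0

No rule produces ornvor, and it is not given.
lunmir would need zintov (R1), but zintov is never obtained.
esktam would need corond and elmzel (R8), but elmzel is never obtained.
None of the 3 are reached.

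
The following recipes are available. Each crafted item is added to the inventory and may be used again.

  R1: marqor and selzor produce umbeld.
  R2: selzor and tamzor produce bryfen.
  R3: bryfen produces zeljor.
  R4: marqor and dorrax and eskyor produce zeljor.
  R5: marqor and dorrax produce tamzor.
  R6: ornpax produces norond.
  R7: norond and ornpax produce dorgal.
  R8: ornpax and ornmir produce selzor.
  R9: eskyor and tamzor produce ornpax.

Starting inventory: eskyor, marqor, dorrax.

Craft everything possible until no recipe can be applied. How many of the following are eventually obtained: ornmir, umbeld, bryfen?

No rule produces ornmir, and it is not given.
umbeld would need marqor and selzor (R1), but selzor is never obtained.
bryfen would need selzor and tamzor (R2), but selzor is never obtained.
None of the 3 are reached.

0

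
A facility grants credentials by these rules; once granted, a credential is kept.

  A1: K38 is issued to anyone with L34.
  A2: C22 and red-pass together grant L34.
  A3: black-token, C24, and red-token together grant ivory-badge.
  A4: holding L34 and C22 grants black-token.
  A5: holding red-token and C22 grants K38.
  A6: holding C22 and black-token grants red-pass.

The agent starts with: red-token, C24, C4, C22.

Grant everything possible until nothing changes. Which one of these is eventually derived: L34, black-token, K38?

K38

Holding red-token and C22 grants K38 (A5).
L34 would need C22 and red-pass (A2), but red-pass is never granted. black-token would need L34 and C22 (A4), but L34 is never granted.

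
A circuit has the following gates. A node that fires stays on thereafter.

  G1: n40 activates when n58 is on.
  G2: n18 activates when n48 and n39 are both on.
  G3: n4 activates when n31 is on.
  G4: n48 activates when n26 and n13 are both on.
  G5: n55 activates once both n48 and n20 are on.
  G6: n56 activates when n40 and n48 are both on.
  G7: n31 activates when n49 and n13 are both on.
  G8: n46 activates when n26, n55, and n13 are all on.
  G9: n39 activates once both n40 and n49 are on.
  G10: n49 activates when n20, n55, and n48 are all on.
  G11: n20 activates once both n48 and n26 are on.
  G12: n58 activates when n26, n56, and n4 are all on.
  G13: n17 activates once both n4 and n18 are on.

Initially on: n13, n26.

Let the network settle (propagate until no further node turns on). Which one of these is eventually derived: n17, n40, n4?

n4

G4: n26 and n13 on → n48 on.
n48 and n26 are on, so n20 activates (G11).
G5: n48 and n20 on → n55 on.
n20, n55, and n48 are on, so n49 activates (G10).
n49 and n13 are on, so n31 activates (G7).
G3: n31 on → n4 on.
n17 would need n4 and n18 (G13), but n18 never turns on. n40 would need n58 (G1), but n58 never turns on.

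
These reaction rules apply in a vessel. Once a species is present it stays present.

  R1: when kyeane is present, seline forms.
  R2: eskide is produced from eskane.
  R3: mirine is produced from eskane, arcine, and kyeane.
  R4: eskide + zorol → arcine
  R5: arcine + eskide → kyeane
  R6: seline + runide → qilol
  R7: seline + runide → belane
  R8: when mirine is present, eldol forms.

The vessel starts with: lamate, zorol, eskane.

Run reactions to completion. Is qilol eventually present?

No

qilol would need seline and runide (R6), but runide never forms.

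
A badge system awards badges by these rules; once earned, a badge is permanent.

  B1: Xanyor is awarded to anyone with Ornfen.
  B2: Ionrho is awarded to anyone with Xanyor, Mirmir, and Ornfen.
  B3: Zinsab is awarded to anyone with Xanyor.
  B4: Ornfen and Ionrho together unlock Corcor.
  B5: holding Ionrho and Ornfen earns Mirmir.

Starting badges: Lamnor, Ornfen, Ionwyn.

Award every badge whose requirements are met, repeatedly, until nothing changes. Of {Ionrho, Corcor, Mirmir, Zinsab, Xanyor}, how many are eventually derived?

2

With Ornfen, Xanyor is earned (B1).
With Xanyor, Zinsab is earned (B3).
Ionrho would need Xanyor, Mirmir, and Ornfen (B2), but Mirmir is never earned.
Corcor would need Ornfen and Ionrho (B4), but Ionrho is never earned.
Mirmir would need Ionrho and Ornfen (B5), but Ionrho is never earned.
Zinsab: reached.
Xanyor: reached.
Reached: Zinsab and Xanyor — 2 of the 5.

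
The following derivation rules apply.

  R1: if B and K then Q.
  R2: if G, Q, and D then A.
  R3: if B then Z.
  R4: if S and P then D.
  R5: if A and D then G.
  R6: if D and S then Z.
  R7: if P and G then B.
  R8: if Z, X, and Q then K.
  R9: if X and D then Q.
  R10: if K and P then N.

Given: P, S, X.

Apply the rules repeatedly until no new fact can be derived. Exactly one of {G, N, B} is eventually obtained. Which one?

N

S and P hold, so D follows (R4).
From D and S, R6 gives Z.
X and D hold, so Q follows (R9).
Z, X, and Q hold, so K follows (R8).
From K and P, R10 gives N.
G would need A and D (R5), but A is never established. B would need P and G (R7), but G is never established.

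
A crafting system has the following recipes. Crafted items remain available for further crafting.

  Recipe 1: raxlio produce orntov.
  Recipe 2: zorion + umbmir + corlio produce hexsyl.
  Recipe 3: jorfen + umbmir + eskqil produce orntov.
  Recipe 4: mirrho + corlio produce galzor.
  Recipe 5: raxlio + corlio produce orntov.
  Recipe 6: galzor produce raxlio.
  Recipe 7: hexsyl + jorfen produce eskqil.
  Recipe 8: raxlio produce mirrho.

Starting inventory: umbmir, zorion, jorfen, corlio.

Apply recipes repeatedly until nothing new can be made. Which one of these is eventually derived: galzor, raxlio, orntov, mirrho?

orntov

Using Recipe 2, zorion, umbmir, and corlio make hexsyl.
Using Recipe 7, hexsyl and jorfen make eskqil.
jorfen + umbmir + eskqil → orntov (Recipe 3).
mirrho would need raxlio (Recipe 8), but raxlio is never obtained. galzor would need mirrho and corlio (Recipe 4), but mirrho is never obtained. raxlio would need galzor (Recipe 6), but galzor is never obtained.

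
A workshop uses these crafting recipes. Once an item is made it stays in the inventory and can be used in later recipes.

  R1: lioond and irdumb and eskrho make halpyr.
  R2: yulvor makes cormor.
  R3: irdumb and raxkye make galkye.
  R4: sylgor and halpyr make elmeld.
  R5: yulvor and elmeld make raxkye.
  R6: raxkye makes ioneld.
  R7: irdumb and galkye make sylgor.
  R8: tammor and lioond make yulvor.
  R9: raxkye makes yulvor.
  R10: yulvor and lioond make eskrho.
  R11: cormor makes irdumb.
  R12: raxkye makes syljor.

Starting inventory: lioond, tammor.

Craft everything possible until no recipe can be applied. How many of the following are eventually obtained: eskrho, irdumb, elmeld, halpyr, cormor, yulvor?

tammor and lioond → yulvor (R8).
Using R2, yulvor makes cormor.
yulvor and lioond → eskrho (R10).
Using R11, cormor makes irdumb.
lioond and irdumb and eskrho → halpyr (R1).
eskrho: reached.
irdumb: reached.
elmeld would need sylgor and halpyr (R4), but sylgor is never obtained.
halpyr: reached.
cormor: reached.
yulvor: reached.
Reached: eskrho, irdumb, halpyr, cormor, and yulvor — 5 of the 6.

5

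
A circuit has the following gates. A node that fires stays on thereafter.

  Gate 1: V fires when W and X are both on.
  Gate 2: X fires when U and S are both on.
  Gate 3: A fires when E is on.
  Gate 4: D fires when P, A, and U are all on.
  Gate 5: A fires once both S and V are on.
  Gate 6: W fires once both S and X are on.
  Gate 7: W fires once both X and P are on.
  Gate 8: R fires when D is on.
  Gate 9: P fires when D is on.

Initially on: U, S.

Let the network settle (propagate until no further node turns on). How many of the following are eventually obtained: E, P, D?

No rule produces E, and it is not given.
P would need D (Gate 9), but D never turns on.
D would need P, A, and U (Gate 4), but P never turns on.
None of the 3 are reached.

0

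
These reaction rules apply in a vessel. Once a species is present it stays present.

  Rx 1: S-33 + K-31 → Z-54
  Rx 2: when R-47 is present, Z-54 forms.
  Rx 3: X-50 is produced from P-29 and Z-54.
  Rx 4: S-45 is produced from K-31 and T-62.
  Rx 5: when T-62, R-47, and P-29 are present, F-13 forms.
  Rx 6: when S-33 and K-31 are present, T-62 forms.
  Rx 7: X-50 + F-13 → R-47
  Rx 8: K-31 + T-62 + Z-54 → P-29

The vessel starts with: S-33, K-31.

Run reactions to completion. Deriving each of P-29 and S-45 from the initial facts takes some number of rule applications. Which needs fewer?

S-45

S-45: S-33 and K-31 present → T-62 forms (Rx 6). K-31 and T-62 present → S-45 forms (Rx 4). [2 rule applications]
P-29: S-33 and K-31 present → Z-54 forms (Rx 1). S-33 and K-31 present → T-62 forms (Rx 6). K-31, T-62, and Z-54 present → P-29 forms (Rx 8). [3 rule applications]
S-45 needs fewer.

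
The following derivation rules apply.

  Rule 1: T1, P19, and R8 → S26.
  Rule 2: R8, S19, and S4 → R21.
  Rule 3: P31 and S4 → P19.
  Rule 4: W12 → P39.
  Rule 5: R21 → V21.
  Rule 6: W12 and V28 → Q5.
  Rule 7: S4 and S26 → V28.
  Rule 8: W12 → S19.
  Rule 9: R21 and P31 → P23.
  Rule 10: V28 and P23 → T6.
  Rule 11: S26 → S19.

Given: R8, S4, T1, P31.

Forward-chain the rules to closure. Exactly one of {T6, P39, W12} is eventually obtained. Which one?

P31 and S4 hold, so P19 follows (Rule 3).
T1, P19, and R8 hold, so S26 follows (Rule 1).
S4 and S26 hold, so V28 follows (Rule 7).
From S26, Rule 11 gives S19.
R8, S19, and S4 hold, so R21 follows (Rule 2).
From R21 and P31, Rule 9 gives P23.
From V28 and P23, Rule 10 gives T6.
P39 would need W12 (Rule 4), but W12 is never established. No rule produces W12, and it is not given.

T6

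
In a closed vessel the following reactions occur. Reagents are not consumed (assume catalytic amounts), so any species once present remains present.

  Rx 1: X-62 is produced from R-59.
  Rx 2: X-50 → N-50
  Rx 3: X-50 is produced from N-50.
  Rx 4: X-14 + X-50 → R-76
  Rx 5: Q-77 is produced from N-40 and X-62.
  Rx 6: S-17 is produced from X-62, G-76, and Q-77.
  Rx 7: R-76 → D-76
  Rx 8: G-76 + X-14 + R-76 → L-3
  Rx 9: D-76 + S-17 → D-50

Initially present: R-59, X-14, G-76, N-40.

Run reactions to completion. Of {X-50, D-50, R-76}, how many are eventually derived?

X-50 would need N-50 (Rx 3), but N-50 never forms.
D-50 would need D-76 and S-17 (Rx 9), but D-76 never forms.
R-76 would need X-14 and X-50 (Rx 4), but X-50 never forms.
None of the 3 are reached.

0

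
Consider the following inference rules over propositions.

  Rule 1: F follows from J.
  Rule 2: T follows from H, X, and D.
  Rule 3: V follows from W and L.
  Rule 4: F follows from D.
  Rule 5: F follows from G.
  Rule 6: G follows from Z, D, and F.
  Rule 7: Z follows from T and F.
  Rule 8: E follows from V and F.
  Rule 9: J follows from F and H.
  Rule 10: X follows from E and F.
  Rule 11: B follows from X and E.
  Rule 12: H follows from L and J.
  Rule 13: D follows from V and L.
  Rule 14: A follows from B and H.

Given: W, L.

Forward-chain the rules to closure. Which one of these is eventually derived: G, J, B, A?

B

W and L hold, so V follows (Rule 3).
From V and L, Rule 13 gives D.
D holds, so F follows (Rule 4).
V and F hold, so E follows (Rule 8).
From E and F, Rule 10 gives X.
X and E hold, so B follows (Rule 11).
J would need F and H (Rule 9), but H is never established. A would need B and H (Rule 14), but H is never established. G would need Z, D, and F (Rule 6), but Z is never established.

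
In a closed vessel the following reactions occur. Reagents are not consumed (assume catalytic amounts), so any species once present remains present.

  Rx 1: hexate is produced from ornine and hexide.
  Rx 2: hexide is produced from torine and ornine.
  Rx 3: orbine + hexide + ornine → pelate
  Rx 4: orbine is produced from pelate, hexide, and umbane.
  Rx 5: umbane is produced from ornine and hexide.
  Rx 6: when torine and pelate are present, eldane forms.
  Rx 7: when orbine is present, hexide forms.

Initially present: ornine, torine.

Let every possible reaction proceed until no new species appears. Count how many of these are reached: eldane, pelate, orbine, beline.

eldane would need torine and pelate (Rx 6), but pelate never forms.
pelate would need orbine, hexide, and ornine (Rx 3), but orbine never forms.
orbine would need pelate, hexide, and umbane (Rx 4), but pelate never forms.
No rule produces beline, and it is not given.
None of the 4 are reached.

0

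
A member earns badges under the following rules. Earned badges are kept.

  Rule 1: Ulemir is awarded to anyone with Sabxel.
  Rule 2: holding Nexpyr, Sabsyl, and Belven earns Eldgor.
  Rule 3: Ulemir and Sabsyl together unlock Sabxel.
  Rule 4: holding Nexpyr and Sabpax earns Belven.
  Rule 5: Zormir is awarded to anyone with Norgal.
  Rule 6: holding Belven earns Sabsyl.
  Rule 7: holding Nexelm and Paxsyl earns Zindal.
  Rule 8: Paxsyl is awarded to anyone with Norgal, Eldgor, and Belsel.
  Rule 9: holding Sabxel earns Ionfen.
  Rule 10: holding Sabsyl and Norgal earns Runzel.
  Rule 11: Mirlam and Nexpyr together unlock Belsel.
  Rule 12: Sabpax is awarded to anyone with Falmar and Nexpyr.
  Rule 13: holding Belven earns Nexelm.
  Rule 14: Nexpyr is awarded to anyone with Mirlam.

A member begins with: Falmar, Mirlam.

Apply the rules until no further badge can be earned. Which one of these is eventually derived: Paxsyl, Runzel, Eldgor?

Eldgor

With Mirlam, Nexpyr is earned (Rule 14).
With Falmar and Nexpyr, Sabpax is earned (Rule 12).
With Nexpyr and Sabpax, Belven is earned (Rule 4).
With Belven, Sabsyl is earned (Rule 6).
With Nexpyr, Sabsyl, and Belven, Eldgor is earned (Rule 2).
Runzel would need Sabsyl and Norgal (Rule 10), but Norgal is never earned. Paxsyl would need Norgal, Eldgor, and Belsel (Rule 8), but Norgal is never earned.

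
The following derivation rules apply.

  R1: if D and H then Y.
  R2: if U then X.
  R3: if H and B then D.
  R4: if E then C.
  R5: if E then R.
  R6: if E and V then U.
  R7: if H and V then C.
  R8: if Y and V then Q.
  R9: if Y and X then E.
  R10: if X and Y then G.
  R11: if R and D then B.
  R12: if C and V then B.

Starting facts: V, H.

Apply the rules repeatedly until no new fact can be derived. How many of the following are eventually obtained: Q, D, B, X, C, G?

4

H and V hold, so C follows (R7).
From C and V, R12 gives B.
From H and B, R3 gives D.
D and H hold, so Y follows (R1).
Y and V hold, so Q follows (R8).
Q: reached.
D: reached.
B: reached.
X would need U (R2), but U is never established.
C: reached.
G would need X and Y (R10), but X is never established.
Reached: Q, D, B, and C — 4 of the 6.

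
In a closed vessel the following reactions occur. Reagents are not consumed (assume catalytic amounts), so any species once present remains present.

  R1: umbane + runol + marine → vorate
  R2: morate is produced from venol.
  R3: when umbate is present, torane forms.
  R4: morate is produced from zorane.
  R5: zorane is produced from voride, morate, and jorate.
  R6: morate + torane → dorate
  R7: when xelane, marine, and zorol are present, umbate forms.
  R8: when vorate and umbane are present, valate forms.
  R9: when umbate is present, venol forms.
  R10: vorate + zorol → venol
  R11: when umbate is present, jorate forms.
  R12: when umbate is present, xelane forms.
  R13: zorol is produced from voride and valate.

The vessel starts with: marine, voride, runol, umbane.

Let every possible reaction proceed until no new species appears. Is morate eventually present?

umbane, runol, and marine present → vorate forms (R1).
vorate and umbane present → valate forms (R8).
voride and valate present → zorol forms (R13).
vorate and zorol present → venol forms (R10).
venol present → morate forms (R2).

Yes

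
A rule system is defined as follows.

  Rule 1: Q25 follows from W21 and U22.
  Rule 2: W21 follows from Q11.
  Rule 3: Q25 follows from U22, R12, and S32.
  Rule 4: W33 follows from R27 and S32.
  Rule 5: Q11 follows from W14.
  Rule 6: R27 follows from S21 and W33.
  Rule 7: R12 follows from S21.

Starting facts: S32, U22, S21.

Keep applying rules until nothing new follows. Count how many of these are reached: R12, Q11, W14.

1

S21 holds, so R12 follows (Rule 7).
R12: reached.
Q11 would need W14 (Rule 5), but W14 is never established.
No rule produces W14, and it is not given.
Reached: R12 — 1 of the 3.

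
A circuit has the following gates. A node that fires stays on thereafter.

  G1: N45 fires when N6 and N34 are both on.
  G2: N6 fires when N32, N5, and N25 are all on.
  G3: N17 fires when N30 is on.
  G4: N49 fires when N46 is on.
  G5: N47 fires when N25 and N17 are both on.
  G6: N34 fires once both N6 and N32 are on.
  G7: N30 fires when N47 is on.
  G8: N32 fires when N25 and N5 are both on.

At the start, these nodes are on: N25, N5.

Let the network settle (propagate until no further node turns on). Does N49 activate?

No

N49 would need N46 (G4), but N46 never turns on.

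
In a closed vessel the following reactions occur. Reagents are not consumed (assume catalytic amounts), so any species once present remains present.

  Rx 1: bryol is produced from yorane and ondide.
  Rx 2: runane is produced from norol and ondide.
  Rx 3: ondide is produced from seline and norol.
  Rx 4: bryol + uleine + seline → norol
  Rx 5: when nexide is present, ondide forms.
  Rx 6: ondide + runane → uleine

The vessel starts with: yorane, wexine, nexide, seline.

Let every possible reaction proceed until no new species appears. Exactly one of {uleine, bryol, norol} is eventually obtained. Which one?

bryol

nexide present → ondide forms (Rx 5).
yorane and ondide present → bryol forms (Rx 1).
norol would need bryol, uleine, and seline (Rx 4), but uleine never forms. uleine would need ondide and runane (Rx 6), but runane never forms.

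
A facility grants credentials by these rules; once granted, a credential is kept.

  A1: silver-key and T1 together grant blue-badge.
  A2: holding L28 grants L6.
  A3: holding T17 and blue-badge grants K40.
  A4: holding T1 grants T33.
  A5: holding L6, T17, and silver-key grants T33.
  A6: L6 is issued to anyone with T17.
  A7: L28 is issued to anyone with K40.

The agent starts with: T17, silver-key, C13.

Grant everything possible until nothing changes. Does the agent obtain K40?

No

K40 would need T17 and blue-badge (A3), but blue-badge is never granted.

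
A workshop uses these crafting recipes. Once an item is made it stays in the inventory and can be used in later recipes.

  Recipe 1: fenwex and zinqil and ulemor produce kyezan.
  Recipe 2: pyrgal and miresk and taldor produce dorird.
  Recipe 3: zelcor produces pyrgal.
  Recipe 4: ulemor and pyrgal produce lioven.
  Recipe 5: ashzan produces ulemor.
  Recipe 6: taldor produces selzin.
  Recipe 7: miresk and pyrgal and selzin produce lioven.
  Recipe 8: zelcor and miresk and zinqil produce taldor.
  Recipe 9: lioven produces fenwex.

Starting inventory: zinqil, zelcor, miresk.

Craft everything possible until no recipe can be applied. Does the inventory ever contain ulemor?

No

ulemor would need ashzan (Recipe 5), but ashzan is never obtained.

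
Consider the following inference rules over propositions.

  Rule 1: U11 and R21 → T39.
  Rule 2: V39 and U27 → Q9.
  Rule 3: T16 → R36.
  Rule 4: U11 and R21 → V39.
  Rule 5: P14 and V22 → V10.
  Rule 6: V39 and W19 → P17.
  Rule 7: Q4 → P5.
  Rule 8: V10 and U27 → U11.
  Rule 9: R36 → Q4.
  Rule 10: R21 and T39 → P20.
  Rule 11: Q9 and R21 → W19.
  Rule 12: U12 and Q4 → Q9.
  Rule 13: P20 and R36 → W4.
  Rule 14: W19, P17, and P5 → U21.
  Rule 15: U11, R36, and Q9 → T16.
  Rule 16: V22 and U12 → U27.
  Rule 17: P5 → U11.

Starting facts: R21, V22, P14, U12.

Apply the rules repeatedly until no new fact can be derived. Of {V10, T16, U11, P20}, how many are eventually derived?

3

From P14 and V22, Rule 5 gives V10.
From V22 and U12, Rule 16 gives U27.
From V10 and U27, Rule 8 gives U11.
U11 and R21 hold, so T39 follows (Rule 1).
From R21 and T39, Rule 10 gives P20.
V10: reached.
T16 would need U11, R36, and Q9 (Rule 15), but R36 is never established.
U11: reached.
P20: reached.
Reached: V10, U11, and P20 — 3 of the 4.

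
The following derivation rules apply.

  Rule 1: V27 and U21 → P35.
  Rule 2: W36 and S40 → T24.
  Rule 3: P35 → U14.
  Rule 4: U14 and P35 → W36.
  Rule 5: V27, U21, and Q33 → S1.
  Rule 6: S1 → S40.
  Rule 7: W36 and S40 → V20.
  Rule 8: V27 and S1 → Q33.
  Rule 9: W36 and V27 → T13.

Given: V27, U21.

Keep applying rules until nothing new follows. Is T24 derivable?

No

T24 would need W36 and S40 (Rule 2), but S40 is never established.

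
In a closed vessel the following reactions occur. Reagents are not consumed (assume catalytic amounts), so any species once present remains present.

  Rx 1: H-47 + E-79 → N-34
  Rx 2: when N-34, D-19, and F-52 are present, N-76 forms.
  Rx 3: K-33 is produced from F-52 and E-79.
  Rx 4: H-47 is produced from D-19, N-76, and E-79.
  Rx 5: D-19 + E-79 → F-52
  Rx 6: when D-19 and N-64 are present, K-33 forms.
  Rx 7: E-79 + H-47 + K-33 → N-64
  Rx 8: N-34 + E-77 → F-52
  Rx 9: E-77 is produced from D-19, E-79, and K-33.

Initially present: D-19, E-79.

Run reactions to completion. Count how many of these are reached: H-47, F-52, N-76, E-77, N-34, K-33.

D-19 and E-79 present → F-52 forms (Rx 5).
F-52 and E-79 present → K-33 forms (Rx 3).
D-19, E-79, and K-33 present → E-77 forms (Rx 9).
H-47 would need D-19, N-76, and E-79 (Rx 4), but N-76 never forms.
F-52: reached.
N-76 would need N-34, D-19, and F-52 (Rx 2), but N-34 never forms.
E-77: reached.
N-34 would need H-47 and E-79 (Rx 1), but H-47 never forms.
K-33: reached.
Reached: F-52, E-77, and K-33 — 3 of the 6.

3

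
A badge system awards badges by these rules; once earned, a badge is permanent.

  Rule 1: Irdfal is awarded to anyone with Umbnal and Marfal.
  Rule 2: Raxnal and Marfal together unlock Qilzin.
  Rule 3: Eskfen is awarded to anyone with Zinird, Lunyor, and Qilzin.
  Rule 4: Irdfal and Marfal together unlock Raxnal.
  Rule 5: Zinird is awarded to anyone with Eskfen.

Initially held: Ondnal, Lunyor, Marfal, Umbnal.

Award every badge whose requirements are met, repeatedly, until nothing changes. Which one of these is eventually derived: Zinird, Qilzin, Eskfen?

Qilzin

With Umbnal and Marfal, Irdfal is earned (Rule 1).
With Irdfal and Marfal, Raxnal is earned (Rule 4).
With Raxnal and Marfal, Qilzin is earned (Rule 2).
Eskfen would need Zinird, Lunyor, and Qilzin (Rule 3), but Zinird is never earned. Zinird would need Eskfen (Rule 5), but Eskfen is never earned.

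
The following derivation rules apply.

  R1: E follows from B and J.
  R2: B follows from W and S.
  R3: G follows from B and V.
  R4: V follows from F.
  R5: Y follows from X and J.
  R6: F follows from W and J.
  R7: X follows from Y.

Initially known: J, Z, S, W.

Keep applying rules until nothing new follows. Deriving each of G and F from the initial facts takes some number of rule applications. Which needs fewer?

F

F: W and J hold, so F follows (R6). [1 rule application]
G: W and S hold, so B follows (R2). W and J hold, so F follows (R6). F holds, so V follows (R4). From B and V, R3 gives G. [4 rule applications]
F needs fewer.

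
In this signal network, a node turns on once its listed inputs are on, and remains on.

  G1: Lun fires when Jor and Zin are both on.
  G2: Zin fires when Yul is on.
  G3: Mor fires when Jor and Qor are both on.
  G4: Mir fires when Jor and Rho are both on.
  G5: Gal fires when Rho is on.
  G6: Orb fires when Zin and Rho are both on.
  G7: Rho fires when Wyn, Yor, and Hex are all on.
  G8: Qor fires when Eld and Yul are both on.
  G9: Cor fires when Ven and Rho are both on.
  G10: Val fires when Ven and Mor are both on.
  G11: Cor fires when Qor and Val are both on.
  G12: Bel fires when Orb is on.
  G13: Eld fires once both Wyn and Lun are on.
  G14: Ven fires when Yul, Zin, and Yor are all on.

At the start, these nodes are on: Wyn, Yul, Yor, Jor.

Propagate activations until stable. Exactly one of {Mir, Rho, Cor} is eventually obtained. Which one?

Cor

G2: Yul on → Zin on.
Jor and Zin are on, so Lun fires (G1).
Yul, Zin, and Yor are on, so Ven fires (G14).
G13: Wyn and Lun on → Eld on.
Eld and Yul are on, so Qor fires (G8).
Jor and Qor are on, so Mor fires (G3).
Ven and Mor are on, so Val fires (G10).
G11: Qor and Val on → Cor on.
Mir would need Jor and Rho (G4), but Rho never turns on. Rho would need Wyn, Yor, and Hex (G7), but Hex never turns on.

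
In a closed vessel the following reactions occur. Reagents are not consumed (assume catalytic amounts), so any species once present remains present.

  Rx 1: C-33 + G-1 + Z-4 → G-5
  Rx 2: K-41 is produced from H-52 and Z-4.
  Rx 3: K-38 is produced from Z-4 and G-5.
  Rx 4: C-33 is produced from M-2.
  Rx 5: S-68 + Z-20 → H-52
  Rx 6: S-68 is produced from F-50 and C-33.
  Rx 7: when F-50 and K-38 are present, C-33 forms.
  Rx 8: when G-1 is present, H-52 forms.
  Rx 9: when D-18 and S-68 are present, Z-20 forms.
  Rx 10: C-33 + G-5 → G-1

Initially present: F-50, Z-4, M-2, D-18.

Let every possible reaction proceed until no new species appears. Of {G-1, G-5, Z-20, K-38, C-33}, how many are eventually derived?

2

M-2 present → C-33 forms (Rx 4).
F-50 and C-33 present → S-68 forms (Rx 6).
D-18 and S-68 present → Z-20 forms (Rx 9).
G-1 would need C-33 and G-5 (Rx 10), but G-5 never forms.
G-5 would need C-33, G-1, and Z-4 (Rx 1), but G-1 never forms.
Z-20: reached.
K-38 would need Z-4 and G-5 (Rx 3), but G-5 never forms.
C-33: reached.
Reached: Z-20 and C-33 — 2 of the 5.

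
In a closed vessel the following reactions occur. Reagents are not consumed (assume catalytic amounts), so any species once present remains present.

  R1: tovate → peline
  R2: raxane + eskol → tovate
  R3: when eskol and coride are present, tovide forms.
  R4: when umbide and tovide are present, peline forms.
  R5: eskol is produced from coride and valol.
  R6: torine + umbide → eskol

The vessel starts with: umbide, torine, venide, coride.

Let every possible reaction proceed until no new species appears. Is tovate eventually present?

No

tovate would need raxane and eskol (R2), but raxane never forms.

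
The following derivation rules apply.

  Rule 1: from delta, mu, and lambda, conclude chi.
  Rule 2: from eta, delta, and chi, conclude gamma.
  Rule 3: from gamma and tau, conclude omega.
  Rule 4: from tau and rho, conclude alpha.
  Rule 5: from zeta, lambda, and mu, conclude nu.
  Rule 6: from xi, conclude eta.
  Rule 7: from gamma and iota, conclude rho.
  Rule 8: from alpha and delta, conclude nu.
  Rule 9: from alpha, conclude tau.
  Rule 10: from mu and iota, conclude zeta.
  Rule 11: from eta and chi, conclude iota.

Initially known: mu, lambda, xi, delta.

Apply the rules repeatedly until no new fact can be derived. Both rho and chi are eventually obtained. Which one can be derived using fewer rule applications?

chi

chi: delta, mu, and lambda hold, so chi follows (Rule 1). [1 rule application]
rho: xi holds, so eta follows (Rule 6). delta, mu, and lambda hold, so chi follows (Rule 1). eta, delta, and chi hold, so gamma follows (Rule 2). eta and chi hold, so iota follows (Rule 11). From gamma and iota, Rule 7 gives rho. [5 rule applications]
chi needs fewer.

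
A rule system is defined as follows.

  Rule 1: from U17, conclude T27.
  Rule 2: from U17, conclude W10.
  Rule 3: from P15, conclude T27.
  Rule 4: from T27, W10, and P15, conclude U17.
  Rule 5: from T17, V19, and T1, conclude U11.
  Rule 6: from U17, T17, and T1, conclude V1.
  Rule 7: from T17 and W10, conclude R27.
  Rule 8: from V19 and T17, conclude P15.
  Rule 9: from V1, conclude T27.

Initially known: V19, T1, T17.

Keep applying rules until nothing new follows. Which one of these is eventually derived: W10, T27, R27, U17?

From V19 and T17, Rule 8 gives P15.
P15 holds, so T27 follows (Rule 3).
R27 would need T17 and W10 (Rule 7), but W10 is never established. U17 would need T27, W10, and P15 (Rule 4), but W10 is never established. W10 would need U17 (Rule 2), but U17 is never established.

T27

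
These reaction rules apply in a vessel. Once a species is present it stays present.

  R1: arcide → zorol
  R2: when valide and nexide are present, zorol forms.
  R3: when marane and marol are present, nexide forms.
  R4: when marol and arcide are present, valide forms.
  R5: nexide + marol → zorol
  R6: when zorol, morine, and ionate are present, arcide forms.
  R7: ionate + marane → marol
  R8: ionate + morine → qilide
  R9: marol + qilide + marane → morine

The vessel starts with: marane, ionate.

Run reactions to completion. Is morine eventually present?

morine would need marol, qilide, and marane (R9), but qilide never forms.

No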